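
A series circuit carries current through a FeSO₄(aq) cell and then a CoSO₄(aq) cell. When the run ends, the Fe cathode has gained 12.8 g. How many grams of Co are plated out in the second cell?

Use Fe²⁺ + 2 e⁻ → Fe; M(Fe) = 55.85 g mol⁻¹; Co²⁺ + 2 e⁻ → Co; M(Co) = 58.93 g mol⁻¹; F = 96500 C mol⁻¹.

n(Fe) = 12.8 / 55.85 = 0.2292 mol.
Since Fe²⁺ + 2 e⁻ → Fe, n(e⁻) passed = 2 × 0.2292 = 0.4584 mol.
Cells in series carry the same charge, so the same 0.4584 mol of electrons passes through cell 2.
Co²⁺ + 2 e⁻ → Co, so n(Co) = 0.4584 / 2 = 0.2292 mol.
m(Co) = 0.2292 × 58.93 = 13.5 g.

13.5 g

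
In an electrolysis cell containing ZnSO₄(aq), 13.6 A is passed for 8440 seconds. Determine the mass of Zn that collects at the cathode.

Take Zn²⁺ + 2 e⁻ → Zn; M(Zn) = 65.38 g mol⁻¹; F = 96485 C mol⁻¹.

Q = I·t = 13.60 A × 8440.0 s = 114800 C.
n(e⁻) = Q/F = 114800 / 96485 = 1.190 mol.
Zn²⁺ + 2 e⁻ → Zn, so n(Zn) = n(e⁻)/2 = 0.5948 mol.
m = n·M = 0.5948 × 65.38 = 38.9 g.

38.9 g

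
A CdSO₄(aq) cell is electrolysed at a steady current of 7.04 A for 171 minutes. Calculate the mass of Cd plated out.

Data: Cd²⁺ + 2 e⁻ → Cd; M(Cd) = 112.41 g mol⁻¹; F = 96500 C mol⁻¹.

Q = I·t = 7.040 A × 10260 s = 72230 C.
n(e⁻) = Q/F = 72230 / 96500 = 0.7485 mol.
Cd²⁺ + 2 e⁻ → Cd, so n(Cd) = n(e⁻)/2 = 0.3743 mol.
m = n·M = 0.3743 × 112.41 = 42.1 g.

42.1 g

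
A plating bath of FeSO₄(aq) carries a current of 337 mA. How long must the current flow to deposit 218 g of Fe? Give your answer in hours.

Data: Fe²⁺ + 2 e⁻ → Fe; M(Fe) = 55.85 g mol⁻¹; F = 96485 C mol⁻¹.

n(Fe) = m/M = 218 / 55.85 = 3.903 mol.
Each Fe atom requires 2 electrons, so n(e⁻) = 2 × 3.903 = 7.807 mol.
Q = n(e⁻)·F = 7.807 × 96485 = 753200 C.
t = Q/I = 753200 / 0.3370 A = 2235000 s = 621 h.

621 h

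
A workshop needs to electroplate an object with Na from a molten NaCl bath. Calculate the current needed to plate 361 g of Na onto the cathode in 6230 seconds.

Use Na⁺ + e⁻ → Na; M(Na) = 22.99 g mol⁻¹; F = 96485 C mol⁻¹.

243 A

n(Na) = 361 / 22.99 = 15.70 mol.
n(e⁻) = 1 × 15.70 = 15.70 mol.
Q = n(e⁻)·F = 15.70 × 96485 = 1515000 C.
I = Q/t = 1515000 / 6230.0 s = 243 A.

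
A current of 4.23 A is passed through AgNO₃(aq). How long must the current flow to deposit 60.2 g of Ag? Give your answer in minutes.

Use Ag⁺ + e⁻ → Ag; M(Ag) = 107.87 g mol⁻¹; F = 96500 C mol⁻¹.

212 min

n(Ag) = m/M = 60.2 / 107.87 = 0.5581 mol.
Each Ag atom requires 1 electron, so n(e⁻) = 1 × 0.5581 = 0.5581 mol.
Q = n(e⁻)·F = 0.5581 × 96500 = 53850 C.
t = Q/I = 53850 / 4.230 A = 12730 s = 212 min.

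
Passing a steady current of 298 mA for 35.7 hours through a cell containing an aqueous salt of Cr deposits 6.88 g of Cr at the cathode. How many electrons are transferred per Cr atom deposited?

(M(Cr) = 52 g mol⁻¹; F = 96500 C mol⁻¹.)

Q = I·t = 0.2980 A × 128520 s = 38300 C, so n(e⁻) = 38300/96500 = 0.3969 mol.
n(Cr) deposited = 6.88 / 52 = 0.1323 mol.
Electrons per atom = n(e⁻)/n(Cr) = 0.3969 / 0.1323 = 3.00 ≈ 3, so the ion is Cr³⁺.

3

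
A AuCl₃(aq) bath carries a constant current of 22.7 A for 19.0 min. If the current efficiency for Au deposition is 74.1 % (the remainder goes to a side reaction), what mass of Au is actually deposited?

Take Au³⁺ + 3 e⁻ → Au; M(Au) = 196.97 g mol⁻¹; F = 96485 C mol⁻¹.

13.0 g

Q = I·t = 22.70 × 1140.0 = 25880 C.
n(e⁻) = 25880/96485 = 0.2682 mol; theoretically n(Au) = 0.2682/3 = 0.08940 mol, m_theo = 17.61 g.
At 74.1 % efficiency, m_actual = 0.741 × 17.61 = 13.0 g.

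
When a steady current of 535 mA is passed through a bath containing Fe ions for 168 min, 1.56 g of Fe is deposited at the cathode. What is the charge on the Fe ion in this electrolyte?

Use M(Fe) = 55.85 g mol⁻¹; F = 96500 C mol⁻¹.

+2

Q = I·t = 0.5350 A × 10080 s = 5393 C, so n(e⁻) = 5393/96500 = 0.05588 mol.
n(Fe) deposited = 1.56 / 55.85 = 0.02793 mol.
Electrons per atom = n(e⁻)/n(Fe) = 0.05588 / 0.02793 = 2.00 ≈ 2, so the ion is Fe²⁺.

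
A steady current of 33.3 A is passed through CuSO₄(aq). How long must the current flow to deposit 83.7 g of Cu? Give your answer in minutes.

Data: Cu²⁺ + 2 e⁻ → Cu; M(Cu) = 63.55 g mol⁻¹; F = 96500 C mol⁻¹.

127 min

n(Cu) = m/M = 83.7 / 63.55 = 1.317 mol.
Each Cu atom requires 2 electrons, so n(e⁻) = 2 × 1.317 = 2.634 mol.
Q = n(e⁻)·F = 2.634 × 96500 = 254200 C.
t = Q/I = 254200 / 33.30 A = 7633 s = 127 min.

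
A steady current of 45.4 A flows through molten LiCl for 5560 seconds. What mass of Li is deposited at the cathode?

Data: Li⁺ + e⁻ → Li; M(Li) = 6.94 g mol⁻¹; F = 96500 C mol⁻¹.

Q = I·t = 45.40 A × 5560.0 s = 252400 C.
n(e⁻) = Q/F = 252400 / 96500 = 2.616 mol.
Li⁺ + e⁻ → Li, so n(Li) = n(e⁻)/1 = 2.616 mol.
m = n·M = 2.616 × 6.94 = 18.2 g.

18.2 g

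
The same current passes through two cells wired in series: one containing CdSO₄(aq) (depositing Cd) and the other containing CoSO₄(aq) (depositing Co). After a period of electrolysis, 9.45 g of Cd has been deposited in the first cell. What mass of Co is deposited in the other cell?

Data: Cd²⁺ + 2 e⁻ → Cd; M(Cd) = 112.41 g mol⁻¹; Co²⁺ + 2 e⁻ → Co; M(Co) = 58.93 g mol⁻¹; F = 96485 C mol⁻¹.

n(Cd) = 9.45 / 112.41 = 0.08407 mol.
Since Cd²⁺ + 2 e⁻ → Cd, n(e⁻) passed = 2 × 0.08407 = 0.1681 mol.
Cells in series carry the same charge, so the same 0.1681 mol of electrons passes through cell 2.
Co²⁺ + 2 e⁻ → Co, so n(Co) = 0.1681 / 2 = 0.08407 mol.
m(Co) = 0.08407 × 58.93 = 4.95 g.

4.95 g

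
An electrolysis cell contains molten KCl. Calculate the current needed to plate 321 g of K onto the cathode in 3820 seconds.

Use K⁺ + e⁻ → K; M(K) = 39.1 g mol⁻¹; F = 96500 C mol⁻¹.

207 A

n(K) = 321 / 39.1 = 8.210 mol.
n(e⁻) = 1 × 8.210 = 8.210 mol.
Q = n(e⁻)·F = 8.210 × 96500 = 792200 C.
I = Q/t = 792200 / 3820.0 s = 207 A.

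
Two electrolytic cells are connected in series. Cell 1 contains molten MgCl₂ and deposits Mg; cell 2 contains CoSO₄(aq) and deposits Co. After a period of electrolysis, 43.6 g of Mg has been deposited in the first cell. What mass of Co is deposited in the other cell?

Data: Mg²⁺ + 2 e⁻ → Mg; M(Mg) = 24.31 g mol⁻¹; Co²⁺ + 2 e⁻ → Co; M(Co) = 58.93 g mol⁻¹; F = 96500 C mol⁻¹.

106 g

n(Mg) = 43.6 / 24.31 = 1.794 mol.
Since Mg²⁺ + 2 e⁻ → Mg, n(e⁻) passed = 2 × 1.794 = 3.587 mol.
Cells in series carry the same charge, so the same 3.587 mol of electrons passes through cell 2.
Co²⁺ + 2 e⁻ → Co, so n(Co) = 3.587 / 2 = 1.794 mol.
m(Co) = 1.794 × 58.93 = 106 g.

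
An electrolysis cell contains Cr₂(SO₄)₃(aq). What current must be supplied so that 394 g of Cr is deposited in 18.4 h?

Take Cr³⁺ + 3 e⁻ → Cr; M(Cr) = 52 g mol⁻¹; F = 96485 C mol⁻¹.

n(Cr) = 394 / 52 = 7.577 mol.
n(e⁻) = 3 × 7.577 = 22.73 mol.
Q = n(e⁻)·F = 22.73 × 96485 = 2193000 C.
I = Q/t = 2193000 / 66240 s = 33.1 A.

33.1 A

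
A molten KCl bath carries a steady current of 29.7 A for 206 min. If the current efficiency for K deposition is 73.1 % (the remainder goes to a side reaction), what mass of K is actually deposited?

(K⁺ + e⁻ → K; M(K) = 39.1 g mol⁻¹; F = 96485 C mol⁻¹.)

Q = I·t = 29.70 × 12360 = 367100 C.
n(e⁻) = 367100/96485 = 3.805 mol; theoretically n(K) = 3.805/1 = 3.805 mol, m_theo = 148.8 g.
At 73.1 % efficiency, m_actual = 0.731 × 148.8 = 109 g.

109 g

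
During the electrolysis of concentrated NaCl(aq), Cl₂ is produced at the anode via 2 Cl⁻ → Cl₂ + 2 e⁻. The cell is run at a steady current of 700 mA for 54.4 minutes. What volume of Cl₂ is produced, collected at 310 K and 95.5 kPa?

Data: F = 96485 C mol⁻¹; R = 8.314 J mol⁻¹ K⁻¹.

0.320 L

Q = I·t = 0.7000 A × 3264.0 s = 2285 C.
n(e⁻) = Q/F = 2285 / 96485 = 0.02368 mol.
2 electrons are transferred per Cl₂ molecule, so n(Cl₂) = 0.02368 / 2 = 0.01184 mol.
V = nRT/P = (0.01184 × 8.314 × 310) / (95.5 × 10³ Pa) = 3.20 × 10⁻⁴ m³ = 0.320 L.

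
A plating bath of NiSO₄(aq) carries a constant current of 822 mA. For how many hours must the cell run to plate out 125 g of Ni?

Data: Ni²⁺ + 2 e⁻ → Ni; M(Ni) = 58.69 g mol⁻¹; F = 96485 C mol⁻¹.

139 h

n(Ni) = m/M = 125 / 58.69 = 2.130 mol.
Each Ni atom requires 2 electrons, so n(e⁻) = 2 × 2.130 = 4.260 mol.
Q = n(e⁻)·F = 4.260 × 96485 = 411000 C.
t = Q/I = 411000 / 0.8220 A = 500000 s = 139 h.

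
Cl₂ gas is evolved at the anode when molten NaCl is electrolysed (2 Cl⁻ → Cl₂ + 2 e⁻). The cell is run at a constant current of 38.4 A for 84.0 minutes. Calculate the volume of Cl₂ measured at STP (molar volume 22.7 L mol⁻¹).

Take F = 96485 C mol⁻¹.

22.8 L

Q = I·t = 38.40 A × 5040.0 s = 193500 C.
n(e⁻) = Q/F = 193500 / 96485 = 2.006 mol.
2 electrons are transferred per Cl₂ molecule, so n(Cl₂) = 2.006 / 2 = 1.003 mol.
V = n × V_m = 1.003 × 22.7 = 22.8 L.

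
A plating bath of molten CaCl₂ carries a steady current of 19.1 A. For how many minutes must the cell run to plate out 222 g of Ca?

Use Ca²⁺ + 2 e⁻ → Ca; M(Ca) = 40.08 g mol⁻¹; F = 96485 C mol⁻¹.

933 min

n(Ca) = m/M = 222 / 40.08 = 5.539 mol.
Each Ca atom requires 2 electrons, so n(e⁻) = 2 × 5.539 = 11.08 mol.
Q = n(e⁻)·F = 11.08 × 96485 = 1069000 C.
t = Q/I = 1069000 / 19.10 A = 55960 s = 933 min.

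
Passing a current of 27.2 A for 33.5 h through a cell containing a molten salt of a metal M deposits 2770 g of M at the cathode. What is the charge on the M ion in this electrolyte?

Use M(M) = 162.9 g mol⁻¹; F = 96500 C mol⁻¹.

+2

Q = I·t = 27.20 A × 120600 s = 3280000 C, so n(e⁻) = 3280000/96500 = 33.99 mol.
n(M) deposited = 2770 / 162.9 = 17.00 mol.
Electrons per atom = n(e⁻)/n(M) = 33.99 / 17.00 = 2.00 ≈ 2, so the ion is M²⁺.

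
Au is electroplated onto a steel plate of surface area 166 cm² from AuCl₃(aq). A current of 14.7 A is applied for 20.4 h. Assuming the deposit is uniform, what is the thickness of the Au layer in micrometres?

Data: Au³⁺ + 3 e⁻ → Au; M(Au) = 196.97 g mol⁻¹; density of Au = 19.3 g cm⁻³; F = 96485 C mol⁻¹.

2290 μm

Q = I·t = 14.70 × 73440 = 1080000 C; n(e⁻) = 11.19 mol.
n(Au) = n(e⁻)/3 = 3.730 mol, so m = 3.730 × 196.97 = 734.6 g.
Volume = m/ρ = 734.6 / 19.3 = 38.06 cm³.
Thickness = V/A = 38.06 / 166 = 0.229 cm = 2290 μm.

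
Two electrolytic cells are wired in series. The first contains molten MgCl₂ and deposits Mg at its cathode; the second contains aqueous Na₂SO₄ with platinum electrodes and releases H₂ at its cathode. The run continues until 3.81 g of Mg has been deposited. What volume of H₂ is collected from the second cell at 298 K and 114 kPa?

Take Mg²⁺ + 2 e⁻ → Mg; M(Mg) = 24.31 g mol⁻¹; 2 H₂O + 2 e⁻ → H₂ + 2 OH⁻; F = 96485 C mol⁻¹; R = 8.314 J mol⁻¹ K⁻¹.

3.41 L

n(Mg) = 3.81 / 24.31 = 0.1567 mol, so n(e⁻) = 2 × 0.1567 = 0.3135 mol.
The cells are in series, so the same 0.3135 mol of electrons passes through the second cell.
2 H₂O + 2 e⁻ → H₂ + 2 OH⁻ — 2 mol e⁻ per mol H₂, so n(H₂) = 0.3135/2 = 0.1567 mol.
V = nRT/P = (0.1567 × 8.314 × 298) / (114 × 10³) = 0.00341 m³ = 3.41 L.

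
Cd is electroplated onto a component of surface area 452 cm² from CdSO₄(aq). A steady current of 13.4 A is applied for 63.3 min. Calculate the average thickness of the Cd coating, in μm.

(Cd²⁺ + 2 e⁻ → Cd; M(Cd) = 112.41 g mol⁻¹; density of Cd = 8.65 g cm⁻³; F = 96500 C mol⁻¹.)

75.8 μm

Q = I·t = 13.40 × 3798.0 = 50890 C; n(e⁻) = 0.5274 mol.
n(Cd) = n(e⁻)/2 = 0.2637 mol, so m = 0.2637 × 112.41 = 29.64 g.
Volume = m/ρ = 29.64 / 8.65 = 3.427 cm³.
Thickness = V/A = 3.427 / 452 = 0.00758 cm = 75.8 μm.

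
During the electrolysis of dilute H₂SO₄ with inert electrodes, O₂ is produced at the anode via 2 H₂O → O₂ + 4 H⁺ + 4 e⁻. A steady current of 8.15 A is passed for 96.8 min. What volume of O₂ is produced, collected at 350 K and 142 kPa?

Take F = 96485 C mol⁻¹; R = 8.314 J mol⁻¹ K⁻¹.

Q = I·t = 8.150 A × 5808.0 s = 47340 C.
n(e⁻) = Q/F = 47340 / 96485 = 0.4906 mol.
4 electrons are transferred per O₂ molecule, so n(O₂) = 0.4906 / 4 = 0.1226 mol.
V = nRT/P = (0.1226 × 8.314 × 350) / (142 × 10³ Pa) = 0.00251 m³ = 2.51 L.

2.51 L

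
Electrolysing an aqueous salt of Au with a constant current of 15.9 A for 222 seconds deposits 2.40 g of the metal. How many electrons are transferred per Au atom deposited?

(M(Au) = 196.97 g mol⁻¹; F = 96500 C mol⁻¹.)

Q = I·t = 15.90 A × 222.00 s = 3530 C, so n(e⁻) = 3530/96500 = 0.03658 mol.
n(Au) deposited = 2.40 / 196.97 = 0.01218 mol.
Electrons per atom = n(e⁻)/n(Au) = 0.03658 / 0.01218 = 3.00 ≈ 3, so the ion is Au³⁺.

3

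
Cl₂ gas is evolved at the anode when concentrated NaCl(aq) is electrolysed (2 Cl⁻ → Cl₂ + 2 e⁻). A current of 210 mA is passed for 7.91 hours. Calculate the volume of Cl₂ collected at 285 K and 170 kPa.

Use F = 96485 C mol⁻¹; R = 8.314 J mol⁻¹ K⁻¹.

Q = I·t = 0.2100 A × 28476 s = 5980 C.
n(e⁻) = Q/F = 5980 / 96485 = 0.06198 mol.
2 electrons are transferred per Cl₂ molecule, so n(Cl₂) = 0.06198 / 2 = 0.03099 mol.
V = nRT/P = (0.03099 × 8.314 × 285) / (170 × 10³ Pa) = 4.32 × 10⁻⁴ m³ = 0.432 L.

0.432 L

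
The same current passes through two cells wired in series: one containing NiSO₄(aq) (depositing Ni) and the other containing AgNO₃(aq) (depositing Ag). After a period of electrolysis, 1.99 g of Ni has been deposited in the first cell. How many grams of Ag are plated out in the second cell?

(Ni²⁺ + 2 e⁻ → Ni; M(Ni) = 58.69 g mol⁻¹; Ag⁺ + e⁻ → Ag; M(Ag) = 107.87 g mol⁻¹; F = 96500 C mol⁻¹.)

7.32 g

n(Ni) = 1.99 / 58.69 = 0.03391 mol.
Since Ni²⁺ + 2 e⁻ → Ni, n(e⁻) passed = 2 × 0.03391 = 0.06781 mol.
Cells in series carry the same charge, so the same 0.06781 mol of electrons passes through cell 2.
Ag⁺ + e⁻ → Ag, so n(Ag) = 0.06781 / 1 = 0.06781 mol.
m(Ag) = 0.06781 × 107.87 = 7.32 g.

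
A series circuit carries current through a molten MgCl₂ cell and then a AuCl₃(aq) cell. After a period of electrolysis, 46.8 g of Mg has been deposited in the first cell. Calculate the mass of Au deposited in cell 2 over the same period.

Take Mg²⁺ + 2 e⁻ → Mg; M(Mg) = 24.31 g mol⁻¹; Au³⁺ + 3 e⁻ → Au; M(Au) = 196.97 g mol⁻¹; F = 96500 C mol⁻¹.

253 g

n(Mg) = 46.8 / 24.31 = 1.925 mol.
Since Mg²⁺ + 2 e⁻ → Mg, n(e⁻) passed = 2 × 1.925 = 3.850 mol.
Cells in series carry the same charge, so the same 3.850 mol of electrons passes through cell 2.
Au³⁺ + 3 e⁻ → Au, so n(Au) = 3.850 / 3 = 1.283 mol.
m(Au) = 1.283 × 196.97 = 253 g.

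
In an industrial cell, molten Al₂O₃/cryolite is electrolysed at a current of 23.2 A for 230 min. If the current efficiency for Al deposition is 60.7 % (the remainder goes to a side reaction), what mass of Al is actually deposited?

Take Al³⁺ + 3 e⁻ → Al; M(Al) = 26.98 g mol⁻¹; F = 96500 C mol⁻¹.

Q = I·t = 23.20 × 13800 = 320200 C.
n(e⁻) = 320200/96500 = 3.318 mol; theoretically n(Al) = 3.318/3 = 1.106 mol, m_theo = 29.84 g.
At 60.7 % efficiency, m_actual = 0.607 × 29.84 = 18.1 g.

18.1 g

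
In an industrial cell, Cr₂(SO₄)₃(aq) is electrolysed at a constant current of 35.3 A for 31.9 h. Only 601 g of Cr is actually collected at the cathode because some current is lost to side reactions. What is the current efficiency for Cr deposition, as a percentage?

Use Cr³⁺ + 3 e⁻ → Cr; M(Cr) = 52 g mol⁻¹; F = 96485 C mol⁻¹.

Q = I·t = 35.30 × 114840 = 4054000 C; n(e⁻) = 4054000/96485 = 42.02 mol.
Theoretical n(Cr) = n(e⁻)/3 = 14.01 mol, i.e. m_theo = 14.01 × 52 = 728.3 g.
Efficiency = m_actual / m_theo = 601 / 728.3 = 82.5 %.

82.5 %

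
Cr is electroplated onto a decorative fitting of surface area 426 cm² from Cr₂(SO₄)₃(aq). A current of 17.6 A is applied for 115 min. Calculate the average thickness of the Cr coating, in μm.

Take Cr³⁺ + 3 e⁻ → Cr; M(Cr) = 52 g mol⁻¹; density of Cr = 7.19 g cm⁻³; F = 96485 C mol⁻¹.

Q = I·t = 17.60 × 6900.0 = 121400 C; n(e⁻) = 1.259 mol.
n(Cr) = n(e⁻)/3 = 0.4195 mol, so m = 0.4195 × 52 = 21.82 g.
Volume = m/ρ = 21.82 / 7.19 = 3.034 cm³.
Thickness = V/A = 3.034 / 426 = 0.00712 cm = 71.2 μm.

71.2 μm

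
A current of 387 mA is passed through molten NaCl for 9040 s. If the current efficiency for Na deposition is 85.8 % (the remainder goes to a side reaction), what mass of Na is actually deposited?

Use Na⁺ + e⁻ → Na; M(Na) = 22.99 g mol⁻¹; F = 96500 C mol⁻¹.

Q = I·t = 0.3870 × 9040.0 = 3498 C.
n(e⁻) = 3498/96500 = 0.03625 mol; theoretically n(Na) = 0.03625/1 = 0.03625 mol, m_theo = 0.8335 g.
At 85.8 % efficiency, m_actual = 0.858 × 0.8335 = 0.715 g.

0.715 g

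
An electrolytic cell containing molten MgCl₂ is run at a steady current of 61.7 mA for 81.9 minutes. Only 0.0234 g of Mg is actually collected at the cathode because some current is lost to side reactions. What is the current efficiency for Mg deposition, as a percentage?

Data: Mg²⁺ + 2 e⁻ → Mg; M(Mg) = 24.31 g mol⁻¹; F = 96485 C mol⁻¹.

Q = I·t = 0.06170 × 4914.0 = 303.2 C; n(e⁻) = 303.2/96485 = 0.003142 mol.
Theoretical n(Mg) = n(e⁻)/2 = 0.001571 mol, i.e. m_theo = 0.001571 × 24.31 = 0.03820 g.
Efficiency = m_actual / m_theo = 0.0234 / 0.03820 = 61.3 %.

61.3 %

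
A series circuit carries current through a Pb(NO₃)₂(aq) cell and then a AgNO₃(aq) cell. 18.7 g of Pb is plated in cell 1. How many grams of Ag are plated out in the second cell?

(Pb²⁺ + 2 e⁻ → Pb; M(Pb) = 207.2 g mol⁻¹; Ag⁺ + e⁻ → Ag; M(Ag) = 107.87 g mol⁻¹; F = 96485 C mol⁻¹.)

n(Pb) = 18.7 / 207.2 = 0.09025 mol.
Since Pb²⁺ + 2 e⁻ → Pb, n(e⁻) passed = 2 × 0.09025 = 0.1805 mol.
Cells in series carry the same charge, so the same 0.1805 mol of electrons passes through cell 2.
Ag⁺ + e⁻ → Ag, so n(Ag) = 0.1805 / 1 = 0.1805 mol.
m(Ag) = 0.1805 × 107.87 = 19.5 g.

19.5 g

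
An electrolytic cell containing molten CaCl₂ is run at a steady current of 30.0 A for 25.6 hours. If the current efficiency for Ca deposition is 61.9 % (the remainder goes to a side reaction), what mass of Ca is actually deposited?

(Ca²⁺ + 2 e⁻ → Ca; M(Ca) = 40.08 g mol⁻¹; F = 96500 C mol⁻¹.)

Q = I·t = 30.00 × 92160 = 2765000 C.
n(e⁻) = 2765000/96500 = 28.65 mol; theoretically n(Ca) = 28.65/2 = 14.33 mol, m_theo = 574.2 g.
At 61.9 % efficiency, m_actual = 0.619 × 574.2 = 355 g.

355 g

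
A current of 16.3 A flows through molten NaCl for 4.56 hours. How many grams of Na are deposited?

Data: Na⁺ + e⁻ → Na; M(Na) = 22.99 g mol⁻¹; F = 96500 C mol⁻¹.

Q = I·t = 16.30 A × 16416 s = 267600 C.
n(e⁻) = Q/F = 267600 / 96500 = 2.773 mol.
Na⁺ + e⁻ → Na, so n(Na) = n(e⁻)/1 = 2.773 mol.
m = n·M = 2.773 × 22.99 = 63.7 g.

63.7 g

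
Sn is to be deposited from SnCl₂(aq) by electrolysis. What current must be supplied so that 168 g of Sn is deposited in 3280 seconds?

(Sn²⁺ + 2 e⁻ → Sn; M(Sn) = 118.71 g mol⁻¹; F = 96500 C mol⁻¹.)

n(Sn) = 168 / 118.71 = 1.415 mol.
n(e⁻) = 2 × 1.415 = 2.830 mol.
Q = n(e⁻)·F = 2.830 × 96500 = 273100 C.
I = Q/t = 273100 / 3280.0 s = 83.3 A.

83.3 A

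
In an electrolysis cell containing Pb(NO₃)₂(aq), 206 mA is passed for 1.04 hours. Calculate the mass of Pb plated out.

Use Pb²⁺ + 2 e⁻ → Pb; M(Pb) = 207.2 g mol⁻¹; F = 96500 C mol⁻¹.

0.828 g

Q = I·t = 0.2060 A × 3744.0 s = 771.3 C.
n(e⁻) = Q/F = 771.3 / 96500 = 0.007992 mol.
Pb²⁺ + 2 e⁻ → Pb, so n(Pb) = n(e⁻)/2 = 0.003996 mol.
m = n·M = 0.003996 × 207.2 = 0.828 g.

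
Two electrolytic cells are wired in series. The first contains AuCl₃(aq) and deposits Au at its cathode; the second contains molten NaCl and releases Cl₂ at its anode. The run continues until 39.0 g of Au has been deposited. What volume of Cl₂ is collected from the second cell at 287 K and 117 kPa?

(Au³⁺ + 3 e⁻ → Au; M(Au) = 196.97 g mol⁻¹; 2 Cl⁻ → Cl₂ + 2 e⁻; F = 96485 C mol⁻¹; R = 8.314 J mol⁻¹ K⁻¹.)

6.06 L

n(Au) = 39.0 / 196.97 = 0.1980 mol, so n(e⁻) = 3 × 0.1980 = 0.5940 mol.
The cells are in series, so the same 0.5940 mol of electrons passes through the second cell.
2 Cl⁻ → Cl₂ + 2 e⁻ — 2 mol e⁻ per mol Cl₂, so n(Cl₂) = 0.5940/2 = 0.2970 mol.
V = nRT/P = (0.2970 × 8.314 × 287) / (117 × 10³) = 0.00606 m³ = 6.06 L.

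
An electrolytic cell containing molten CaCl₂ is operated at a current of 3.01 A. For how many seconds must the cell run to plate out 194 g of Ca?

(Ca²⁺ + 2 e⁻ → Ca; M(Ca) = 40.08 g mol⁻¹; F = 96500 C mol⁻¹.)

n(Ca) = m/M = 194 / 40.08 = 4.840 mol.
Each Ca atom requires 2 electrons, so n(e⁻) = 2 × 4.840 = 9.681 mol.
Q = n(e⁻)·F = 9.681 × 96500 = 934200 C.
t = Q/I = 934200 / 3.010 A = 310400 s.

3.10 × 10⁵ s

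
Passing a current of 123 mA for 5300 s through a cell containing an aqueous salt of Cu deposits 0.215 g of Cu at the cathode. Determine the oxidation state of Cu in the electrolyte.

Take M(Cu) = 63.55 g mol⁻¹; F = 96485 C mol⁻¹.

Q = I·t = 0.1230 A × 5300.0 s = 651.9 C, so n(e⁻) = 651.9/96485 = 0.006756 mol.
n(Cu) deposited = 0.215 / 63.55 = 0.003383 mol.
Electrons per atom = n(e⁻)/n(Cu) = 0.006756 / 0.003383 = 2.00 ≈ 2, so the ion is Cu²⁺.

+2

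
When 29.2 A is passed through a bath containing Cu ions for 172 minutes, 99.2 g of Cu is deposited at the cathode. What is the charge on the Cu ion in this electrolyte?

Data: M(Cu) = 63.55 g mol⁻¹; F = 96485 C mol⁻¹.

Q = I·t = 29.20 A × 10320 s = 301300 C, so n(e⁻) = 301300/96485 = 3.123 mol.
n(Cu) deposited = 99.2 / 63.55 = 1.561 mol.
Electrons per atom = n(e⁻)/n(Cu) = 3.123 / 1.561 = 2.00 ≈ 2, so the ion is Cu²⁺.

+2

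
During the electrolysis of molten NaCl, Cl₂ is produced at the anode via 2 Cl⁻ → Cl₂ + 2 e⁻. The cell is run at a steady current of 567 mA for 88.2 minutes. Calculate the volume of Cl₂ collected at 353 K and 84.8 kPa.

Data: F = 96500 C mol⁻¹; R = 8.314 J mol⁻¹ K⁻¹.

Q = I·t = 0.5670 A × 5292.0 s = 3001 C.
n(e⁻) = Q/F = 3001 / 96500 = 0.03109 mol.
2 electrons are transferred per Cl₂ molecule, so n(Cl₂) = 0.03109 / 2 = 0.01555 mol.
V = nRT/P = (0.01555 × 8.314 × 353) / (84.8 × 10³ Pa) = 5.38 × 10⁻⁴ m³ = 0.538 L.

0.538 L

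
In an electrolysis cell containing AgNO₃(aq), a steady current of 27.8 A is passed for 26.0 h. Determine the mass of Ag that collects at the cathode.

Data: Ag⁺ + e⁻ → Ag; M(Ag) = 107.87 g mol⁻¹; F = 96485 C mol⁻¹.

Q = I·t = 27.80 A × 93600 s = 2602000 C.
n(e⁻) = Q/F = 2602000 / 96485 = 26.97 mol.
Ag⁺ + e⁻ → Ag, so n(Ag) = n(e⁻)/1 = 26.97 mol.
m = n·M = 26.97 × 107.87 = 2910 g.

2910 g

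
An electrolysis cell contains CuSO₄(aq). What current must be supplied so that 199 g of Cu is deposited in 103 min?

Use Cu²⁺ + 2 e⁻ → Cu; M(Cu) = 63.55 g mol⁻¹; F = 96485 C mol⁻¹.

n(Cu) = 199 / 63.55 = 3.131 mol.
n(e⁻) = 2 × 3.131 = 6.263 mol.
Q = n(e⁻)·F = 6.263 × 96485 = 604300 C.
I = Q/t = 604300 / 6180.0 s = 97.8 A.

97.8 A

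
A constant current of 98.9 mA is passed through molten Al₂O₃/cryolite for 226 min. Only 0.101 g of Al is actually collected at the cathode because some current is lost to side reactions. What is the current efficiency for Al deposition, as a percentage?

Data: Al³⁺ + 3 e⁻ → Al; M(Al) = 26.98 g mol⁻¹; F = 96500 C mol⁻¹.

Q = I·t = 0.09890 × 13560 = 1341 C; n(e⁻) = 1341/96500 = 0.01390 mol.
Theoretical n(Al) = n(e⁻)/3 = 0.004632 mol, i.e. m_theo = 0.004632 × 26.98 = 0.1250 g.
Efficiency = m_actual / m_theo = 0.101 / 0.1250 = 80.8 %.

80.8 %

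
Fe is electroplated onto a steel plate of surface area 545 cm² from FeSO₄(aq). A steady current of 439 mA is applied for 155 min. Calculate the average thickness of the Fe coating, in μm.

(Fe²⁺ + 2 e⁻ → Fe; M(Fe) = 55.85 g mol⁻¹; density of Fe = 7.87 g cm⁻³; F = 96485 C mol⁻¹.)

2.75 μm

Q = I·t = 0.4390 × 9300.0 = 4083 C; n(e⁻) = 0.04231 mol.
n(Fe) = n(e⁻)/2 = 0.02116 mol, so m = 0.02116 × 55.85 = 1.182 g.
Volume = m/ρ = 1.182 / 7.87 = 0.1501 cm³.
Thickness = V/A = 0.1501 / 545 = 2.75 × 10⁻⁴ cm = 2.75 μm.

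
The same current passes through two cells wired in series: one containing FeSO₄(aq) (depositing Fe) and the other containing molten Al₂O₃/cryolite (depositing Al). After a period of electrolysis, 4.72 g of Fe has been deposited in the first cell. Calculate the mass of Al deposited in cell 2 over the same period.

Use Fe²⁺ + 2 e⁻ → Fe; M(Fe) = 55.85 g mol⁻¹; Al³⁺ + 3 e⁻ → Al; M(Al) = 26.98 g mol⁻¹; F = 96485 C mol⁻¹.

n(Fe) = 4.72 / 55.85 = 0.08451 mol.
Since Fe²⁺ + 2 e⁻ → Fe, n(e⁻) passed = 2 × 0.08451 = 0.1690 mol.
Cells in series carry the same charge, so the same 0.1690 mol of electrons passes through cell 2.
Al³⁺ + 3 e⁻ → Al, so n(Al) = 0.1690 / 3 = 0.05634 mol.
m(Al) = 0.05634 × 26.98 = 1.52 g.

1.52 g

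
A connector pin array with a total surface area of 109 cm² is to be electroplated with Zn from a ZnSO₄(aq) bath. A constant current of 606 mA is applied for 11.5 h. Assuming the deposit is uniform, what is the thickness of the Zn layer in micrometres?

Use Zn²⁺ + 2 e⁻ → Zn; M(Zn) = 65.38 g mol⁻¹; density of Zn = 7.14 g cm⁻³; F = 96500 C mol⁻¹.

Q = I·t = 0.6060 × 41400 = 25090 C; n(e⁻) = 0.2600 mol.
n(Zn) = n(e⁻)/2 = 0.1300 mol, so m = 0.1300 × 65.38 = 8.499 g.
Volume = m/ρ = 8.499 / 7.14 = 1.190 cm³.
Thickness = V/A = 1.190 / 109 = 0.0109 cm = 109 μm.

109 μm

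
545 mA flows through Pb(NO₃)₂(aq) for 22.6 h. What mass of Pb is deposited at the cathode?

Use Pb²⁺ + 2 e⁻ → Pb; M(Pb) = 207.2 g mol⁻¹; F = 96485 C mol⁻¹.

Q = I·t = 0.5450 A × 81360 s = 44340 C.
n(e⁻) = Q/F = 44340 / 96485 = 0.4596 mol.
Pb²⁺ + 2 e⁻ → Pb, so n(Pb) = n(e⁻)/2 = 0.2298 mol.
m = n·M = 0.2298 × 207.2 = 47.6 g.

47.6 g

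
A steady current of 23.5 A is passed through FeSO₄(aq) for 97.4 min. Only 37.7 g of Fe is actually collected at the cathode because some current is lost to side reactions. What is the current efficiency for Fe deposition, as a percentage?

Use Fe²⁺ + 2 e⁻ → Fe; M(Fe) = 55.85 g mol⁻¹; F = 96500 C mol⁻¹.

Q = I·t = 23.50 × 5844.0 = 137300 C; n(e⁻) = 137300/96500 = 1.423 mol.
Theoretical n(Fe) = n(e⁻)/2 = 0.7116 mol, i.e. m_theo = 0.7116 × 55.85 = 39.74 g.
Efficiency = m_actual / m_theo = 37.7 / 39.74 = 94.9 %.

94.9 %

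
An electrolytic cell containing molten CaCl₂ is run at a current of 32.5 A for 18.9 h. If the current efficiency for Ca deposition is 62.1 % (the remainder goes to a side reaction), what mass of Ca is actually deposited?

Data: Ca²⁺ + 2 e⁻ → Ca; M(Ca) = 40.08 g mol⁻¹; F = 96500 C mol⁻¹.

285 g

Q = I·t = 32.50 × 68040 = 2211000 C.
n(e⁻) = 2211000/96500 = 22.92 mol; theoretically n(Ca) = 22.92/2 = 11.46 mol, m_theo = 459.2 g.
At 62.1 % efficiency, m_actual = 0.621 × 459.2 = 285 g.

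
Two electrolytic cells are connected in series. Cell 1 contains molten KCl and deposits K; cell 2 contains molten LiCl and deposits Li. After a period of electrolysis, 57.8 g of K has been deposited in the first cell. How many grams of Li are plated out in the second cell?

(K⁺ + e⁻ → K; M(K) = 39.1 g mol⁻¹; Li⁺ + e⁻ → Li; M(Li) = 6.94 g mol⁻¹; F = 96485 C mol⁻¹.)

n(K) = 57.8 / 39.1 = 1.478 mol.
Since K⁺ + e⁻ → K, n(e⁻) passed = 1 × 1.478 = 1.478 mol.
Cells in series carry the same charge, so the same 1.478 mol of electrons passes through cell 2.
Li⁺ + e⁻ → Li, so n(Li) = 1.478 / 1 = 1.478 mol.
m(Li) = 1.478 × 6.94 = 10.3 g.

10.3 g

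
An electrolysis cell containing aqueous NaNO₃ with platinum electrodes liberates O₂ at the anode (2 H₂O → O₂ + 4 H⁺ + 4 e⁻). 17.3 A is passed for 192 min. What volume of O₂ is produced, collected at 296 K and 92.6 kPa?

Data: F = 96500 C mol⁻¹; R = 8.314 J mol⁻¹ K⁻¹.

13.7 L

Q = I·t = 17.30 A × 11520 s = 199300 C.
n(e⁻) = Q/F = 199300 / 96500 = 2.065 mol.
4 electrons are transferred per O₂ molecule, so n(O₂) = 2.065 / 4 = 0.5163 mol.
V = nRT/P = (0.5163 × 8.314 × 296) / (92.6 × 10³ Pa) = 0.0137 m³ = 13.7 L.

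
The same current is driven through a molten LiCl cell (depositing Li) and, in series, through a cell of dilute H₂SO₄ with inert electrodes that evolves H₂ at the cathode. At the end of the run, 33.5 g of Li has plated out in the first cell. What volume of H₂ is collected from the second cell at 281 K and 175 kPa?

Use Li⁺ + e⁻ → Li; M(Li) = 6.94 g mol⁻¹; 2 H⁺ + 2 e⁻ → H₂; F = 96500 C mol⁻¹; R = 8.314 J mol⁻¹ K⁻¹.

32.2 L

n(Li) = 33.5 / 6.94 = 4.827 mol, so n(e⁻) = 1 × 4.827 = 4.827 mol.
The cells are in series, so the same 4.827 mol of electrons passes through the second cell.
2 H⁺ + 2 e⁻ → H₂ — 2 mol e⁻ per mol H₂, so n(H₂) = 4.827/2 = 2.414 mol.
V = nRT/P = (2.414 × 8.314 × 281) / (175 × 10³) = 0.0322 m³ = 32.2 L.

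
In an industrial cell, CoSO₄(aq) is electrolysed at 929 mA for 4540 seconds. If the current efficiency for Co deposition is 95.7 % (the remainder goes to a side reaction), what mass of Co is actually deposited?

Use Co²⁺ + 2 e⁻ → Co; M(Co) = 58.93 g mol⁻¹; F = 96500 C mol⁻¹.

Q = I·t = 0.9290 × 4540.0 = 4218 C.
n(e⁻) = 4218/96500 = 0.04371 mol; theoretically n(Co) = 0.04371/2 = 0.02185 mol, m_theo = 1.288 g.
At 95.7 % efficiency, m_actual = 0.957 × 1.288 = 1.23 g.

1.23 g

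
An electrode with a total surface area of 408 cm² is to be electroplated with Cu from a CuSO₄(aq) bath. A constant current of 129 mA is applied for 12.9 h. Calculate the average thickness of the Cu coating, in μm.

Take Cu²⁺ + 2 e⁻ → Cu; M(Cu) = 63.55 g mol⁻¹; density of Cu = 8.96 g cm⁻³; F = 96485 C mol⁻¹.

Q = I·t = 0.1290 × 46440 = 5991 C; n(e⁻) = 0.06209 mol.
n(Cu) = n(e⁻)/2 = 0.03105 mol, so m = 0.03105 × 63.55 = 1.973 g.
Volume = m/ρ = 1.973 / 8.96 = 0.2202 cm³.
Thickness = V/A = 0.2202 / 408 = 5.40 × 10⁻⁴ cm = 5.40 μm.

5.40 μm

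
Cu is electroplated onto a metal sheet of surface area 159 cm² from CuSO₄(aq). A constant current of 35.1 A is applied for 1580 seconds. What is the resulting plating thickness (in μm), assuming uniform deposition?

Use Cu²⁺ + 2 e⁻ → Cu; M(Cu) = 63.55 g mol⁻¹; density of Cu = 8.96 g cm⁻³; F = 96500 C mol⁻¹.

128 μm

Q = I·t = 35.10 × 1580.0 = 55460 C; n(e⁻) = 0.5747 mol.
n(Cu) = n(e⁻)/2 = 0.2873 mol, so m = 0.2873 × 63.55 = 18.26 g.
Volume = m/ρ = 18.26 / 8.96 = 2.038 cm³.
Thickness = V/A = 2.038 / 159 = 0.0128 cm = 128 μm.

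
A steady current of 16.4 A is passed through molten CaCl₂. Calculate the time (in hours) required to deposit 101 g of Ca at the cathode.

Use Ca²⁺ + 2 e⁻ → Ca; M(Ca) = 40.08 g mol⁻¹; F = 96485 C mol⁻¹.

8.24 h

n(Ca) = m/M = 101 / 40.08 = 2.520 mol.
Each Ca atom requires 2 electrons, so n(e⁻) = 2 × 2.520 = 5.040 mol.
Q = n(e⁻)·F = 5.040 × 96485 = 486300 C.
t = Q/I = 486300 / 16.40 A = 29650 s = 8.24 h.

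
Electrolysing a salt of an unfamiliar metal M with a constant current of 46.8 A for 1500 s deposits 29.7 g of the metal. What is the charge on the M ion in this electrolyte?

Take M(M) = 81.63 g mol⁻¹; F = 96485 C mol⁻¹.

+2

Q = I·t = 46.80 A × 1500.0 s = 70200 C, so n(e⁻) = 70200/96485 = 0.7276 mol.
n(M) deposited = 29.7 / 81.63 = 0.3638 mol.
Electrons per atom = n(e⁻)/n(M) = 0.7276 / 0.3638 = 2.00 ≈ 2, so the ion is M²⁺.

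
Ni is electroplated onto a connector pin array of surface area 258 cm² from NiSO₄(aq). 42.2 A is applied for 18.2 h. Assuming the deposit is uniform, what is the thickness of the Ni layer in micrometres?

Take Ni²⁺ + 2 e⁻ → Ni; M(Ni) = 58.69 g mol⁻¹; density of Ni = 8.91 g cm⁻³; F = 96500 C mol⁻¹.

3660 μm

Q = I·t = 42.20 × 65520 = 2765000 C; n(e⁻) = 28.65 mol.
n(Ni) = n(e⁻)/2 = 14.33 mol, so m = 14.33 × 58.69 = 840.8 g.
Volume = m/ρ = 840.8 / 8.91 = 94.37 cm³.
Thickness = V/A = 94.37 / 258 = 0.366 cm = 3660 μm.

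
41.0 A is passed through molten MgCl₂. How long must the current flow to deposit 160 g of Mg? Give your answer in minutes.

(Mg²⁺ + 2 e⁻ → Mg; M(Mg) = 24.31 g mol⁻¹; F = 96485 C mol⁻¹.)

n(Mg) = m/M = 160 / 24.31 = 6.582 mol.
Each Mg atom requires 2 electrons, so n(e⁻) = 2 × 6.582 = 13.16 mol.
Q = n(e⁻)·F = 13.16 × 96485 = 1270000 C.
t = Q/I = 1270000 / 41.00 A = 30980 s = 516 min.

516 min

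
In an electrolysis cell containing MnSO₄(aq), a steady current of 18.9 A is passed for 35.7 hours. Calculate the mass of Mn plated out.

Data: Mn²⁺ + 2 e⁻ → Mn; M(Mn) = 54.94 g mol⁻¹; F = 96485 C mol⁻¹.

692 g

Q = I·t = 18.90 A × 128520 s = 2429000 C.
n(e⁻) = Q/F = 2429000 / 96485 = 25.18 mol.
Mn²⁺ + 2 e⁻ → Mn, so n(Mn) = n(e⁻)/2 = 12.59 mol.
m = n·M = 12.59 × 54.94 = 692 g.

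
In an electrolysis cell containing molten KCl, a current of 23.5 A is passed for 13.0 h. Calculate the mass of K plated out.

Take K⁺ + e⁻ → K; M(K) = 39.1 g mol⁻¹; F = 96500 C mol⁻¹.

Q = I·t = 23.50 A × 46800 s = 1100000 C.
n(e⁻) = Q/F = 1100000 / 96500 = 11.40 mol.
K⁺ + e⁻ → K, so n(K) = n(e⁻)/1 = 11.40 mol.
m = n·M = 11.40 × 39.1 = 446 g.

446 g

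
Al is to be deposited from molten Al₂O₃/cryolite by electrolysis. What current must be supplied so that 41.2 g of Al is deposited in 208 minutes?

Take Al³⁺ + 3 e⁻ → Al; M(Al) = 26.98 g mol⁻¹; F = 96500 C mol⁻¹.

35.4 A

n(Al) = 41.2 / 26.98 = 1.527 mol.
n(e⁻) = 3 × 1.527 = 4.581 mol.
Q = n(e⁻)·F = 4.581 × 96500 = 442100 C.
I = Q/t = 442100 / 12480 s = 35.4 A.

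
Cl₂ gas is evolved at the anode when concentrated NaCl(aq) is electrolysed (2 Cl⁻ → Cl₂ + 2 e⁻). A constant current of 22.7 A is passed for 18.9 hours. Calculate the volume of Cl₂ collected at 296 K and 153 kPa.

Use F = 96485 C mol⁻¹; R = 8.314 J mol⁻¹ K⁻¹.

129 L

Q = I·t = 22.70 A × 68040 s = 1545000 C.
n(e⁻) = Q/F = 1545000 / 96485 = 16.01 mol.
2 electrons are transferred per Cl₂ molecule, so n(Cl₂) = 16.01 / 2 = 8.004 mol.
V = nRT/P = (8.004 × 8.314 × 296) / (153 × 10³ Pa) = 0.129 m³ = 129 L.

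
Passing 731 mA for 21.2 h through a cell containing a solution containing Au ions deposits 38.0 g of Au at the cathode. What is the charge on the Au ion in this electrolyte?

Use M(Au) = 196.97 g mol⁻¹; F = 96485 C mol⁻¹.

+3

Q = I·t = 0.7310 A × 76320 s = 55790 C, so n(e⁻) = 55790/96485 = 0.5782 mol.
n(Au) deposited = 38.0 / 196.97 = 0.1929 mol.
Electrons per atom = n(e⁻)/n(Au) = 0.5782 / 0.1929 = 3.00 ≈ 3, so the ion is Au³⁺.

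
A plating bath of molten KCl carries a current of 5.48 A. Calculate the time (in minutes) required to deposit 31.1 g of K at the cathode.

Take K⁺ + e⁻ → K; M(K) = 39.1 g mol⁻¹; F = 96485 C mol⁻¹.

n(K) = m/M = 31.1 / 39.1 = 0.7954 mol.
Each K atom requires 1 electron, so n(e⁻) = 1 × 0.7954 = 0.7954 mol.
Q = n(e⁻)·F = 0.7954 × 96485 = 76740 C.
t = Q/I = 76740 / 5.480 A = 14000 s = 233 min.

233 min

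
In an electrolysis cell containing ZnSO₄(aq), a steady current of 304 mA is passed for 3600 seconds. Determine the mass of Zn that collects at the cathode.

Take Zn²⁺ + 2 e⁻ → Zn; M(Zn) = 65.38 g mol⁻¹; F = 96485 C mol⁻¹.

0.371 g

Q = I·t = 0.3040 A × 3600.0 s = 1094 C.
n(e⁻) = Q/F = 1094 / 96485 = 0.01134 mol.
Zn²⁺ + 2 e⁻ → Zn, so n(Zn) = n(e⁻)/2 = 0.005671 mol.
m = n·M = 0.005671 × 65.38 = 0.371 g.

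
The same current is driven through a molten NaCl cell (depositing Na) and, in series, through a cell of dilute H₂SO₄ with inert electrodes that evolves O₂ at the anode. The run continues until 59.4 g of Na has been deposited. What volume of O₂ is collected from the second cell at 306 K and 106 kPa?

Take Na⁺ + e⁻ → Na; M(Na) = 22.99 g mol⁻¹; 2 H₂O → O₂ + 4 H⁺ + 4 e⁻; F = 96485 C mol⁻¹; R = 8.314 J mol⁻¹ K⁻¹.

15.5 L

n(Na) = 59.4 / 22.99 = 2.584 mol, so n(e⁻) = 1 × 2.584 = 2.584 mol.
The cells are in series, so the same 2.584 mol of electrons passes through the second cell.
2 H₂O → O₂ + 4 H⁺ + 4 e⁻ — 4 mol e⁻ per mol O₂, so n(O₂) = 2.584/4 = 0.6459 mol.
V = nRT/P = (0.6459 × 8.314 × 306) / (106 × 10³) = 0.0155 m³ = 15.5 L.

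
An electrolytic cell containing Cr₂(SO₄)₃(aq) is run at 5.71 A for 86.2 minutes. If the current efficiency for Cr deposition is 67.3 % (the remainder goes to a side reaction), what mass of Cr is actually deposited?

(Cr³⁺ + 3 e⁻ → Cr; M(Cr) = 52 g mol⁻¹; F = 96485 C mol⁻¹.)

Q = I·t = 5.710 × 5172.0 = 29530 C.
n(e⁻) = 29530/96485 = 0.3061 mol; theoretically n(Cr) = 0.3061/3 = 0.1020 mol, m_theo = 5.305 g.
At 67.3 % efficiency, m_actual = 0.673 × 5.305 = 3.57 g.

3.57 g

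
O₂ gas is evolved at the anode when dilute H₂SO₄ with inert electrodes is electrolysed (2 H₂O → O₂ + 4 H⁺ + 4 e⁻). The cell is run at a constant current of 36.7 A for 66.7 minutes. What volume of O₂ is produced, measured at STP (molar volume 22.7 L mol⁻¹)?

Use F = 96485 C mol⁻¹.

Q = I·t = 36.70 A × 4002.0 s = 146900 C.
n(e⁻) = Q/F = 146900 / 96485 = 1.522 mol.
4 electrons are transferred per O₂ molecule, so n(O₂) = 1.522 / 4 = 0.3806 mol.
V = n × V_m = 0.3806 × 22.7 = 8.64 L.

8.64 L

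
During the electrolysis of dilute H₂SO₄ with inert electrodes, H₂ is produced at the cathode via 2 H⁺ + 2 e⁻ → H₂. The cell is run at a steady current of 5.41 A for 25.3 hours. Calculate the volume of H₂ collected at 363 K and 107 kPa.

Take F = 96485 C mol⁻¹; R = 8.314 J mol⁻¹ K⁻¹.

Q = I·t = 5.410 A × 91080 s = 492700 C.
n(e⁻) = Q/F = 492700 / 96485 = 5.107 mol.
2 electrons are transferred per H₂ molecule, so n(H₂) = 5.107 / 2 = 2.553 mol.
V = nRT/P = (2.553 × 8.314 × 363) / (107 × 10³ Pa) = 0.0720 m³ = 72.0 L.

72.0 L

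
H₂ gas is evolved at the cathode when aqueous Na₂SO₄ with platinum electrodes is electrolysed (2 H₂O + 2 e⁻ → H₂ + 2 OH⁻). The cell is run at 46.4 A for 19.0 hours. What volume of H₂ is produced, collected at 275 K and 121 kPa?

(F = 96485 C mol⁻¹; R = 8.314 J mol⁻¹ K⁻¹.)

311 L

Q = I·t = 46.40 A × 68400 s = 3174000 C.
n(e⁻) = Q/F = 3174000 / 96485 = 32.89 mol.
2 electrons are transferred per H₂ molecule, so n(H₂) = 32.89 / 2 = 16.45 mol.
V = nRT/P = (16.45 × 8.314 × 275) / (121 × 10³ Pa) = 0.311 m³ = 311 L.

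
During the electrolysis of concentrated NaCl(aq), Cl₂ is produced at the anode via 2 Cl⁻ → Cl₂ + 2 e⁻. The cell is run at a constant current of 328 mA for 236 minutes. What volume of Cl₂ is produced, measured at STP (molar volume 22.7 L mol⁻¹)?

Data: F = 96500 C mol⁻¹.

Q = I·t = 0.3280 A × 14160 s = 4644 C.
n(e⁻) = Q/F = 4644 / 96500 = 0.04813 mol.
2 electrons are transferred per Cl₂ molecule, so n(Cl₂) = 0.04813 / 2 = 0.02406 mol.
V = n × V_m = 0.02406 × 22.7 = 0.546 L.

0.546 L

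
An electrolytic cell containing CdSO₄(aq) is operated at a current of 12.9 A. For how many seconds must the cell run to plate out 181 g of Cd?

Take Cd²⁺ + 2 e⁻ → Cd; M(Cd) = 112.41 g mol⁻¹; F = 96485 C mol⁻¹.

24100 s

n(Cd) = m/M = 181 / 112.41 = 1.610 mol.
Each Cd atom requires 2 electrons, so n(e⁻) = 2 × 1.610 = 3.220 mol.
Q = n(e⁻)·F = 3.220 × 96485 = 310700 C.
t = Q/I = 310700 / 12.90 A = 24090 s.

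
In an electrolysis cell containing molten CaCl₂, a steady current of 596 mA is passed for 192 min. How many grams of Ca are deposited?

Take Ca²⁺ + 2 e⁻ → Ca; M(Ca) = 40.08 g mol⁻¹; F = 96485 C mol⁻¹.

Q = I·t = 0.5960 A × 11520 s = 6866 C.
n(e⁻) = Q/F = 6866 / 96485 = 0.07116 mol.
Ca²⁺ + 2 e⁻ → Ca, so n(Ca) = n(e⁻)/2 = 0.03558 mol.
m = n·M = 0.03558 × 40.08 = 1.43 g.

1.43 g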